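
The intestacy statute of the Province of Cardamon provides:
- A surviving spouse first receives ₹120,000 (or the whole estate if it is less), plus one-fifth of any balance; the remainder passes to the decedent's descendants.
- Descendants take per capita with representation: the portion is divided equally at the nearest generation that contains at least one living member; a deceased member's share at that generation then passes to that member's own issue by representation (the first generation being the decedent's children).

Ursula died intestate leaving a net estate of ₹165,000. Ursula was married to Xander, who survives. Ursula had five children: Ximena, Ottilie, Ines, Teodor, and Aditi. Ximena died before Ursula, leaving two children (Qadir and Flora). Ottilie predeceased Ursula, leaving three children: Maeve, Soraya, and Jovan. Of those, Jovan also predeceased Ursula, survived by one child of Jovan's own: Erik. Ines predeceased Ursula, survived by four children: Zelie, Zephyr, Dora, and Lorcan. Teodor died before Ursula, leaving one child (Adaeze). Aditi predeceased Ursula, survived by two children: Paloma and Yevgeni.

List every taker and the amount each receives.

Xander: ₹129,000; Qadir: ₹3,000; Flora: ₹3,000; Maeve: ₹3,000; Soraya: ₹3,000; Erik: ₹3,000; Zelie: ₹3,000; Zephyr: ₹3,000; Dora: ₹3,000; Lorcan: ₹3,000; Adaeze: ₹3,000; Paloma: ₹3,000; Yevgeni: ₹3,000

Xander first takes ₹120,000, leaving a balance of ₹45,000. Xander then takes one-fifth of the balance (₹9,000), for a total of ₹129,000. The remaining ₹36,000 passes to the descendants.
No child survives, so the initial division is made at the grandchildren's generation.
The descendants' portion (₹36,000) is divided into 12 shares of ₹3,000: Qadir, Flora, Maeve, Soraya, Zelie, Zephyr, Dora, Lorcan, Adaeze, Paloma, and Yevgeni each take ₹3,000; Jovan's ₹3,000 share passes to Jovan's issue.
Jovan's share (₹3,000) passes entirely to Erik.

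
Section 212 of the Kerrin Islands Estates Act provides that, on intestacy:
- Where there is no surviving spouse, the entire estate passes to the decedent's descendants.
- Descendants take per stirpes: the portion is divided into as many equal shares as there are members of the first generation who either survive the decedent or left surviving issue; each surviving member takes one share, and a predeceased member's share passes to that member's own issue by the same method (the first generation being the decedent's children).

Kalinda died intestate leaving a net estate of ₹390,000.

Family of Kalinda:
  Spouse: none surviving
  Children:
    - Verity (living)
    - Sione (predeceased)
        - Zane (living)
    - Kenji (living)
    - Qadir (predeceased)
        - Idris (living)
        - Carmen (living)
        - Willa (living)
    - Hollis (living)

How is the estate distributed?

The entire ₹390,000 passes to the descendants.
That amount (₹390,000) is divided into 5 shares of ₹78,000: Verity, Kenji, and Hollis each take ₹78,000; Sione's ₹78,000 share passes to Sione's issue; Qadir's ₹78,000 share passes to Qadir's issue.
Sione's share (₹78,000) passes entirely to Zane.
Qadir's share (₹78,000) is divided into 3 shares of ₹26,000: Idris, Carmen, and Willa each take ₹26,000.

Verity: ₹78,000; Zane: ₹78,000; Kenji: ₹78,000; Idris: ₹26,000; Carmen: ₹26,000; Willa: ₹26,000; Hollis: ₹78,000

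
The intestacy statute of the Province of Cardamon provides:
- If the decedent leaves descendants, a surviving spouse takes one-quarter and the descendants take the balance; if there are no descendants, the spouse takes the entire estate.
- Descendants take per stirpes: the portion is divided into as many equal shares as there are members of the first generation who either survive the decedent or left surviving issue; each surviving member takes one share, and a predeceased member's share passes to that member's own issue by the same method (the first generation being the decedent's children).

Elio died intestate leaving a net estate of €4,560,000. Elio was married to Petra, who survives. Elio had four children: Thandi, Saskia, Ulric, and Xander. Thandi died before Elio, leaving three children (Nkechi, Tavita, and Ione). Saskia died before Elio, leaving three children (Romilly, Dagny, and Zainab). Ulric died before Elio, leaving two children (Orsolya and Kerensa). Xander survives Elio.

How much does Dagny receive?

Petra takes one-quarter of €4,560,000 = €1,140,000. The remaining €3,420,000 passes to the descendants.
The descendants' portion (€3,420,000) is divided into 4 shares of €855,000: Xander takes €855,000; Thandi's €855,000 share passes to Thandi's issue; Saskia's €855,000 share passes to Saskia's issue; Ulric's €855,000 share passes to Ulric's issue.
Thandi's share (€855,000) is divided into 3 shares of €285,000: Nkechi, Tavita, and Ione each take €285,000.
Saskia's share (€855,000) is divided into 3 shares of €285,000: Romilly, Dagny, and Zainab each take €285,000.
Ulric's share (€855,000) is divided into 2 shares of €427,500: Orsolya and Kerensa each take €427,500.

Dagny receives €285,000.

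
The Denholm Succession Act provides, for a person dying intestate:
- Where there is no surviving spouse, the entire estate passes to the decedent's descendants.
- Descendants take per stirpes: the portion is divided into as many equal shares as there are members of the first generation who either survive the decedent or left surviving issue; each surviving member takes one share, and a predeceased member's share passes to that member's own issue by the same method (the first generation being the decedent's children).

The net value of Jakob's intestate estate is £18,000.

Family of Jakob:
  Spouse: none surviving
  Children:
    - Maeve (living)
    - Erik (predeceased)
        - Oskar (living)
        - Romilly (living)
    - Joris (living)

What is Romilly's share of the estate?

Romilly receives £3,000.

The entire £18,000 passes to the descendants.
That amount (£18,000) is divided into 3 shares of £6,000: Maeve and Joris each take £6,000; Erik's £6,000 share passes to Erik's issue.
Erik's share (£6,000) is divided into 2 shares of £3,000: Oskar and Romilly each take £3,000.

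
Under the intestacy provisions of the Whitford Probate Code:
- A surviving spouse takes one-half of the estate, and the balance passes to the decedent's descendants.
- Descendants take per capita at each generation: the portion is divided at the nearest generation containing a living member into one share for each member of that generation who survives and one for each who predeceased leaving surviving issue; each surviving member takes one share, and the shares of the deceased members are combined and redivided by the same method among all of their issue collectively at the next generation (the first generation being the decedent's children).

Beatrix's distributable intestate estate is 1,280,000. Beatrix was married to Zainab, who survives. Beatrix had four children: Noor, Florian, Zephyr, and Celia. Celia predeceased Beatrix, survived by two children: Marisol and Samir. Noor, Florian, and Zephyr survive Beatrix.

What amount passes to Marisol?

Zainab takes one-half of 1,280,000 = 640,000. The remaining 640,000 passes to the descendants.
The descendants' portion (640,000) is divided at the children's generation into 4 shares of 160,000. Noor, Florian, and Zephyr each take 160,000. The remaining share for the deceased Celia (160,000) is carried to the next generation.
That pool (160,000) is divided at the grandchildren's generation equally among Marisol and Samir: 80,000 each.

Marisol receives 80,000.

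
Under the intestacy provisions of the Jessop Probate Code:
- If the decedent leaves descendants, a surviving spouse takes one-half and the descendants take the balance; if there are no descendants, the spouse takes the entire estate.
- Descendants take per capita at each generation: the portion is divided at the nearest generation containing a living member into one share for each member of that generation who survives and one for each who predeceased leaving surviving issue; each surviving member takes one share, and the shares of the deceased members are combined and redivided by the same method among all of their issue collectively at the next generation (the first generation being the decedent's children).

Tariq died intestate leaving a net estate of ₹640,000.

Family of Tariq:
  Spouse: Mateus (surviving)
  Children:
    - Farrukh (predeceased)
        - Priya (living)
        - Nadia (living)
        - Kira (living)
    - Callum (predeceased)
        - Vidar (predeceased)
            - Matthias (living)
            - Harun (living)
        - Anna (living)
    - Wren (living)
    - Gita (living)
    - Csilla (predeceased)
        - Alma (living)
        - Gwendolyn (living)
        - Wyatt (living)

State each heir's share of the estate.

Mateus: ₹320,000; Priya: ₹24,000; Nadia: ₹24,000; Kira: ₹24,000; Matthias: ₹12,000; Harun: ₹12,000; Anna: ₹24,000; Wren: ₹64,000; Gita: ₹64,000; Alma: ₹24,000; Gwendolyn: ₹24,000; Wyatt: ₹24,000

Mateus takes one-half of ₹640,000 = ₹320,000. The remaining ₹320,000 passes to the descendants.
The descendants' portion (₹320,000) is divided at the children's generation into 5 shares of ₹64,000. Wren and Gita each take ₹64,000. The 3 shares of the deceased (Farrukh, Callum, and Csilla) are combined into a pool of ₹192,000.
That pool (₹192,000) is divided at the grandchildren's generation into 8 shares of ₹24,000. Priya, Nadia, Kira, Anna, Alma, Gwendolyn, and Wyatt each take ₹24,000. The remaining share for the deceased Vidar (₹24,000) is carried to the next generation.
That pool (₹24,000) is divided at the great-grandchildren's generation equally among Matthias and Harun: ₹12,000 each.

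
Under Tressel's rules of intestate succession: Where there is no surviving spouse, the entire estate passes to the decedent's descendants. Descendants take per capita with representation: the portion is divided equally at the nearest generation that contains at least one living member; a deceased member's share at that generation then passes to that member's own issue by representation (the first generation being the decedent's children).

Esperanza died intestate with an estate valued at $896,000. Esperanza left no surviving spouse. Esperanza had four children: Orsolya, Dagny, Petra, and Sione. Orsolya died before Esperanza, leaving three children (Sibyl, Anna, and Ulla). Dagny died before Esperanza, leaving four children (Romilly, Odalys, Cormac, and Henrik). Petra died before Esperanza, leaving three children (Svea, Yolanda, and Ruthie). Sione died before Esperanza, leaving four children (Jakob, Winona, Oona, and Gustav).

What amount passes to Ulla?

The entire $896,000 passes to the descendants.
No child survives, so the initial division is made at the grandchildren's generation.
That amount ($896,000) is divided into 14 shares of $64,000: Sibyl, Anna, Ulla, Romilly, Odalys, Cormac, Henrik, Svea, Yolanda, Ruthie, Jakob, Winona, Oona, and Gustav each take $64,000.

Ulla receives $64,000.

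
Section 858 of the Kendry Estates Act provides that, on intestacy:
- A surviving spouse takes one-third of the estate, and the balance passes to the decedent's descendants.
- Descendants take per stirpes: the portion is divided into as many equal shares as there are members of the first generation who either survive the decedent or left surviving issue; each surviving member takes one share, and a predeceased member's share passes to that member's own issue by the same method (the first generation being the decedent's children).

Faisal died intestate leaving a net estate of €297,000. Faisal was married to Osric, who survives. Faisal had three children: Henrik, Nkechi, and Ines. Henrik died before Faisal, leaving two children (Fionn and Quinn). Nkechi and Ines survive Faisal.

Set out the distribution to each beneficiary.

Osric: €99,000; Fionn: €33,000; Quinn: €33,000; Nkechi: €66,000; Ines: €66,000

Osric takes one-third of €297,000 = €99,000. The remaining €198,000 passes to the descendants.
The descendants' portion (€198,000) is divided into 3 shares of €66,000: Nkechi and Ines each take €66,000; Henrik's €66,000 share passes to Henrik's issue.
Henrik's share (€66,000) is divided into 2 shares of €33,000: Fionn and Quinn each take €33,000.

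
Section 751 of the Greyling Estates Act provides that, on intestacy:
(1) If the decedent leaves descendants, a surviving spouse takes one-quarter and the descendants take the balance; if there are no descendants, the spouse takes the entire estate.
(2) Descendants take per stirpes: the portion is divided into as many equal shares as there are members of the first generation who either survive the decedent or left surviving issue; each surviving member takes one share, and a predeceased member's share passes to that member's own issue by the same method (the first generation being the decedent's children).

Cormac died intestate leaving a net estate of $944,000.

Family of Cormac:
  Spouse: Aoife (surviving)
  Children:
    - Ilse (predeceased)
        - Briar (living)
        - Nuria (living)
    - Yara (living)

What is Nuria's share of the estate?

Nuria receives $177,000.

Aoife takes one-quarter of $944,000 = $236,000. The remaining $708,000 passes to the descendants.
The descendants' portion ($708,000) is divided into 2 shares of $354,000: Yara takes $354,000; Ilse's $354,000 share passes to Ilse's issue.
Ilse's share ($354,000) is divided into 2 shares of $177,000: Briar and Nuria each take $177,000.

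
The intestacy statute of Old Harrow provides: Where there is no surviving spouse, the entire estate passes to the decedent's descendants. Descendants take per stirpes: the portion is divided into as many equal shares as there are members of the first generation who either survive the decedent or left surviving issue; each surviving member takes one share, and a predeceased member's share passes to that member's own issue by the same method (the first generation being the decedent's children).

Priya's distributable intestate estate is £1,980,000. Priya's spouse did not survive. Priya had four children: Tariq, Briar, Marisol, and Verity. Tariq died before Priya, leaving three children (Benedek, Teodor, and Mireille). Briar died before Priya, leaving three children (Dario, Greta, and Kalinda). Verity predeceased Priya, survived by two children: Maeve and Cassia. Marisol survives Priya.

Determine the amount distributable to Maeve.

The entire £1,980,000 passes to the descendants.
That amount (£1,980,000) is divided into 4 shares of £495,000: Marisol takes £495,000; Tariq's £495,000 share passes to Tariq's issue; Briar's £495,000 share passes to Briar's issue; Verity's £495,000 share passes to Verity's issue.
Tariq's share (£495,000) is divided into 3 shares of £165,000: Benedek, Teodor, and Mireille each take £165,000.
Briar's share (£495,000) is divided into 3 shares of £165,000: Dario, Greta, and Kalinda each take £165,000.
Verity's share (£495,000) is divided into 2 shares of £247,500: Maeve and Cassia each take £247,500.

Maeve receives £247,500.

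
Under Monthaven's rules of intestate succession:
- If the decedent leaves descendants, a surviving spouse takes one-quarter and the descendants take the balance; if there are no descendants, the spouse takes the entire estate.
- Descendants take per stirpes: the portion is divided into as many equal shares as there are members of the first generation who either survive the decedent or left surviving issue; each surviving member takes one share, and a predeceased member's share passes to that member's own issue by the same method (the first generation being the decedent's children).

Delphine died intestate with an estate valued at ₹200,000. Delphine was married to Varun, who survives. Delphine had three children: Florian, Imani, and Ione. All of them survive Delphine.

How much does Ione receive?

Varun takes one-quarter of ₹200,000 = ₹50,000. The remaining ₹150,000 passes to the descendants.
The descendants' portion (₹150,000) is divided into 3 shares of ₹50,000: Florian, Imani, and Ione each take ₹50,000.

Ione receives ₹50,000.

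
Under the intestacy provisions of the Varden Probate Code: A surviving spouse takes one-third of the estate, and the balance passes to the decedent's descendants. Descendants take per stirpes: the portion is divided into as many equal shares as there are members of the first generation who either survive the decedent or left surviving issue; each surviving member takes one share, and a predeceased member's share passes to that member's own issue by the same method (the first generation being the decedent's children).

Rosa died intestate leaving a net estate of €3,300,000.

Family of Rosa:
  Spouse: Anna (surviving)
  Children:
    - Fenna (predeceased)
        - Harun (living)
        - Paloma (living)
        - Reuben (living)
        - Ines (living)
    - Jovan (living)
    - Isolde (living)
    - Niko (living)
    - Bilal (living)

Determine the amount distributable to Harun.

Harun receives €110,000.

Anna takes one-third of €3,300,000 = €1,100,000. The remaining €2,200,000 passes to the descendants.
The descendants' portion (€2,200,000) is divided into 5 shares of €440,000: Jovan, Isolde, Niko, and Bilal each take €440,000; Fenna's €440,000 share passes to Fenna's issue.
Fenna's share (€440,000) is divided into 4 shares of €110,000: Harun, Paloma, Reuben, and Ines each take €110,000.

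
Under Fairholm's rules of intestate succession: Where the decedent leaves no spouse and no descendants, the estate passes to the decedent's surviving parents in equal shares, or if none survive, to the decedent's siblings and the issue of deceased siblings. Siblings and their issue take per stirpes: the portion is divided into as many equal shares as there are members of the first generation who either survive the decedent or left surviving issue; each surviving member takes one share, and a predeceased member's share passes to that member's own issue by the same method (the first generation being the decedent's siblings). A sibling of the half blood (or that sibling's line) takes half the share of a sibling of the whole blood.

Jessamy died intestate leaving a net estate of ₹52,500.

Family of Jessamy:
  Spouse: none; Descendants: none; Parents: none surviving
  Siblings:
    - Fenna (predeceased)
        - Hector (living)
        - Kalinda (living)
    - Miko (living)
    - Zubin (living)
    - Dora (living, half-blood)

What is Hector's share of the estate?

Hector receives ₹7,500.

The entire ₹52,500 passes to the siblings and their issue.
Counting each half-blood sibling's line as half a unit, there are 7/2 units in ₹52,500, so one unit is ₹15,000. Whole-blood lines (Fenna, Miko, and Zubin) take ₹15,000 each; half-blood lines (Dora) take ₹7,500 each.
Fenna's share (₹15,000) is divided into 2 shares of ₹7,500: Hector and Kalinda each take ₹7,500.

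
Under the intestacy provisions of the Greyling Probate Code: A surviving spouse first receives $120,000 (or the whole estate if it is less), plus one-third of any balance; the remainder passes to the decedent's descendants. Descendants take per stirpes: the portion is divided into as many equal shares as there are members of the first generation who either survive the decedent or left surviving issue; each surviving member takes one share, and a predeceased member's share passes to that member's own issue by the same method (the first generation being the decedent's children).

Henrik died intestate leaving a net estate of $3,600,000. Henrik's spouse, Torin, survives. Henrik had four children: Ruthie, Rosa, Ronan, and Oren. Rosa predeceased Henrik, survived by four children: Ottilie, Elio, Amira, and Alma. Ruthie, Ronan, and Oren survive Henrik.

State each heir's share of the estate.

Torin: $1,280,000; Ruthie: $580,000; Ottilie: $145,000; Elio: $145,000; Amira: $145,000; Alma: $145,000; Ronan: $580,000; Oren: $580,000

Torin first takes $120,000, leaving a balance of $3,480,000. Torin then takes one-third of the balance ($1,160,000), for a total of $1,280,000. The remaining $2,320,000 passes to the descendants.
The descendants' portion ($2,320,000) is divided into 4 shares of $580,000: Ruthie, Ronan, and Oren each take $580,000; Rosa's $580,000 share passes to Rosa's issue.
Rosa's share ($580,000) is divided into 4 shares of $145,000: Ottilie, Elio, Amira, and Alma each take $145,000.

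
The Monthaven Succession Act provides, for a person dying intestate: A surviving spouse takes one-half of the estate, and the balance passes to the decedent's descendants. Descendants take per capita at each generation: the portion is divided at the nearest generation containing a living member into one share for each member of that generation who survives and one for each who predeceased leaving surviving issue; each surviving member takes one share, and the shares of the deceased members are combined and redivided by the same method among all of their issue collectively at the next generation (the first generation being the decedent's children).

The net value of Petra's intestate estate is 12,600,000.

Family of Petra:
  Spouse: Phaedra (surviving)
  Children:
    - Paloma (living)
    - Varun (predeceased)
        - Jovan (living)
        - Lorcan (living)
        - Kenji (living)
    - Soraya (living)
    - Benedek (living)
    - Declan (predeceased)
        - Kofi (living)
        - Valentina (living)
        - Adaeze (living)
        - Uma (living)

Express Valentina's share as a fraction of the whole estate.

Phaedra takes one-half of 12,600,000 = 6,300,000. The remaining 6,300,000 passes to the descendants.
The descendants' portion (6,300,000) is divided at the children's generation into 5 shares of 1,260,000. Paloma, Soraya, and Benedek each take 1,260,000. The 2 shares of the deceased (Varun and Declan) are combined into a pool of 2,520,000.
That pool (2,520,000) is divided at the grandchildren's generation equally among Jovan, Lorcan, Kenji, Kofi, Valentina, Adaeze, and Uma: 360,000 each.

Valentina receives 1/35 of the estate.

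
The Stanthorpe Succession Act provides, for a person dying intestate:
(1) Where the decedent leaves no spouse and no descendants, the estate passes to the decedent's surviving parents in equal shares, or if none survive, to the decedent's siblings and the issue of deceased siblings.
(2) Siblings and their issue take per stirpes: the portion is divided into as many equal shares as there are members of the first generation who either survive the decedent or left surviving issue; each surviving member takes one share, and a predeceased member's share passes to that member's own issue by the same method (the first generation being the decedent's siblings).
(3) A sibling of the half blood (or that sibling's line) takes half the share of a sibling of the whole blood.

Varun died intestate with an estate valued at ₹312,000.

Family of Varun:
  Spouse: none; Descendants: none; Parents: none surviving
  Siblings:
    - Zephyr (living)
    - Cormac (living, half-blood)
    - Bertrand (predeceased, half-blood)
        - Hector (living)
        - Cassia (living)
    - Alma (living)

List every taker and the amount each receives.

The entire ₹312,000 passes to the siblings and their issue.
Counting each half-blood sibling's line as half a unit, there are 3 units in ₹312,000, so one unit is ₹104,000. Whole-blood lines (Zephyr and Alma) take ₹104,000 each; half-blood lines (Cormac and Bertrand) take ₹52,000 each.
Bertrand's share (₹52,000) is divided into 2 shares of ₹26,000: Hector and Cassia each take ₹26,000.

Zephyr: ₹104,000; Cormac: ₹52,000; Hector: ₹26,000; Cassia: ₹26,000; Alma: ₹104,000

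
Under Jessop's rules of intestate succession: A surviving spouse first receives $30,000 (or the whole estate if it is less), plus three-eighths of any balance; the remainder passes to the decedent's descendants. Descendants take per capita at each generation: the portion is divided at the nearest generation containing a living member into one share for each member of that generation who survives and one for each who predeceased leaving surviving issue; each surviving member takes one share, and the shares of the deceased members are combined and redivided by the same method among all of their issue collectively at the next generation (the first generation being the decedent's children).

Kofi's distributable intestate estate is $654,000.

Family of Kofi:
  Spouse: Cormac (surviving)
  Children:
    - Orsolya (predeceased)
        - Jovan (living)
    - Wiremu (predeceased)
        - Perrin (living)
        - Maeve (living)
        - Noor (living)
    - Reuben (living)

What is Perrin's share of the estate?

Perrin receives $65,000.

Cormac first takes $30,000, leaving a balance of $624,000. Cormac then takes three-eighths of the balance ($234,000), for a total of $264,000. The remaining $390,000 passes to the descendants.
The descendants' portion ($390,000) is divided at the children's generation into 3 shares of $130,000. Reuben takes $130,000. The 2 shares of the deceased (Orsolya and Wiremu) are combined into a pool of $260,000.
That pool ($260,000) is divided at the grandchildren's generation equally among Jovan, Perrin, Maeve, and Noor: $65,000 each.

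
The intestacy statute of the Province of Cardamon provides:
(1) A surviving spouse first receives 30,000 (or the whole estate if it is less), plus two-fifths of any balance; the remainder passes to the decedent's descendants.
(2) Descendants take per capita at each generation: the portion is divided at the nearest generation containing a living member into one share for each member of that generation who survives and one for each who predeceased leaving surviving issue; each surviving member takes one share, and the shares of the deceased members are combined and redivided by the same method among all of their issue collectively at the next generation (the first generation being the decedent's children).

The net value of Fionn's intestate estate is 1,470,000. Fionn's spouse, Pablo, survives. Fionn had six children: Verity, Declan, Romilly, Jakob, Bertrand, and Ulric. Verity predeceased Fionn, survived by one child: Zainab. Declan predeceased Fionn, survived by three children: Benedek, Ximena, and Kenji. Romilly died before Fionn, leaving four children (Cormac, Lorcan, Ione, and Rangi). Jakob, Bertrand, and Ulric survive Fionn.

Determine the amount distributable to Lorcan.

Pablo first takes 30,000, leaving a balance of 1,440,000. Pablo then takes two-fifths of the balance (576,000), for a total of 606,000. The remaining 864,000 passes to the descendants.
The descendants' portion (864,000) is divided at the children's generation into 6 shares of 144,000. Jakob, Bertrand, and Ulric each take 144,000. The 3 shares of the deceased (Verity, Declan, and Romilly) are combined into a pool of 432,000.
That pool (432,000) is divided at the grandchildren's generation equally among Zainab, Benedek, Ximena, Kenji, Cormac, Lorcan, Ione, and Rangi: 54,000 each.

Lorcan receives 54,000.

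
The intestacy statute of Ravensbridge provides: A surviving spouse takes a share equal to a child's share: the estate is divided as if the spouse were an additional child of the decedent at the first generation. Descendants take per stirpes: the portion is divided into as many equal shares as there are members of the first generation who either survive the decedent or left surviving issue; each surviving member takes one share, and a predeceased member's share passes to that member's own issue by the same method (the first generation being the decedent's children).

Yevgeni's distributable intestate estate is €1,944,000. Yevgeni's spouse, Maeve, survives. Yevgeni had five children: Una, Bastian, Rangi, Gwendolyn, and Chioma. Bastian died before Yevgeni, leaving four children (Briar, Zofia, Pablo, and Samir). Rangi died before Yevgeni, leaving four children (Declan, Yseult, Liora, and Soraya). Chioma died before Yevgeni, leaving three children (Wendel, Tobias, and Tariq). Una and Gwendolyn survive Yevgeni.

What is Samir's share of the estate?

The spouse counts as an additional share at the children's level, so there are 6 primary shares of €324,000. Maeve takes one such share (€324,000).
The children's combined portion (€1,620,000) is divided into 5 shares of €324,000: Una and Gwendolyn each take €324,000; Bastian's €324,000 share passes to Bastian's issue; Rangi's €324,000 share passes to Rangi's issue; Chioma's €324,000 share passes to Chioma's issue.
Bastian's share (€324,000) is divided into 4 shares of €81,000: Briar, Zofia, Pablo, and Samir each take €81,000.
Rangi's share (€324,000) is divided into 4 shares of €81,000: Declan, Yseult, Liora, and Soraya each take €81,000.
Chioma's share (€324,000) is divided into 3 shares of €108,000: Wendel, Tobias, and Tariq each take €108,000.

Samir receives €81,000.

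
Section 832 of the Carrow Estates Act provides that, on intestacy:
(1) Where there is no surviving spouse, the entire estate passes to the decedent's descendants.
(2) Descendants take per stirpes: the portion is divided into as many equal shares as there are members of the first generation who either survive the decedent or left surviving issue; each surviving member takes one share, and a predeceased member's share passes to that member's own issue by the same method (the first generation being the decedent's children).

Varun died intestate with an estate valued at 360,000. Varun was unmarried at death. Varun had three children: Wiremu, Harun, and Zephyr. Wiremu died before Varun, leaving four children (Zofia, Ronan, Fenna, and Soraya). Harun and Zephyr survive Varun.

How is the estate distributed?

The entire 360,000 passes to the descendants.
That amount (360,000) is divided into 3 shares of 120,000: Harun and Zephyr each take 120,000; Wiremu's 120,000 share passes to Wiremu's issue.
Wiremu's share (120,000) is divided into 4 shares of 30,000: Zofia, Ronan, Fenna, and Soraya each take 30,000.

Zofia: 30,000; Ronan: 30,000; Fenna: 30,000; Soraya: 30,000; Harun: 120,000; Zephyr: 120,000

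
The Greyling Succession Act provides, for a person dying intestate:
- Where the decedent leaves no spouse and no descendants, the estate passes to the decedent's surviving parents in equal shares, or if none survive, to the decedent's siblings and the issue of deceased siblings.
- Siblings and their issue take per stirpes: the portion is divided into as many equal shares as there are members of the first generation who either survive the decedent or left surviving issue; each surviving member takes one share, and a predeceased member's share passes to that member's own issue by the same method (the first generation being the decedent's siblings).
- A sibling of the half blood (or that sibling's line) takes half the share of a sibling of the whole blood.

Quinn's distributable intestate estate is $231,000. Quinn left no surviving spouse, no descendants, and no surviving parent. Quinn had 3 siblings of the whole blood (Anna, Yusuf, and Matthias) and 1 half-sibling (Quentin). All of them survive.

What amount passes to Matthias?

Matthias receives $66,000.

The entire $231,000 passes to the siblings and their issue.
Counting each half-blood sibling's line as half a unit, there are 7/2 units in $231,000, so one unit is $66,000. Whole-blood lines (Anna, Yusuf, and Matthias) take $66,000 each; half-blood lines (Quentin) take $33,000 each.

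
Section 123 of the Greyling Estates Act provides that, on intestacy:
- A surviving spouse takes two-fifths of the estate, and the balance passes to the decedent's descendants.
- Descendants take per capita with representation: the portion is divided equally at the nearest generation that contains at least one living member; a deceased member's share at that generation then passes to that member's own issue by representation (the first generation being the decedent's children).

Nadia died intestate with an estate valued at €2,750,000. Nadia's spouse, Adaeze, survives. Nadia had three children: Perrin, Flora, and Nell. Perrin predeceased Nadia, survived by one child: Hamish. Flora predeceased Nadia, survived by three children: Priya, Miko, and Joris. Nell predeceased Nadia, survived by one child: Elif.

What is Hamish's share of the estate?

Hamish receives €330,000.

Adaeze takes two-fifths of €2,750,000 = €1,100,000. The remaining €1,650,000 passes to the descendants.
No child survives, so the initial division is made at the grandchildren's generation.
The descendants' portion (€1,650,000) is divided into 5 shares of €330,000: Hamish, Priya, Miko, Joris, and Elif each take €330,000.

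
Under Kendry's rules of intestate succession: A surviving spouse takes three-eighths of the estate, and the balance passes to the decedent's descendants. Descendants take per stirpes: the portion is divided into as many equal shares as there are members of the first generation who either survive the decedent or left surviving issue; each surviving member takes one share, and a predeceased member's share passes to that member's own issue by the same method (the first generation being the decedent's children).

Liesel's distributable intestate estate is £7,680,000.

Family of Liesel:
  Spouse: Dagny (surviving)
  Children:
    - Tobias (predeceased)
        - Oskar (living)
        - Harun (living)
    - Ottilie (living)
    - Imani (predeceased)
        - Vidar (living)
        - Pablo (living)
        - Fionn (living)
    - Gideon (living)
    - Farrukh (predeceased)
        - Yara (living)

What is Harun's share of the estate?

Dagny takes three-eighths of £7,680,000 = £2,880,000. The remaining £4,800,000 passes to the descendants.
The descendants' portion (£4,800,000) is divided into 5 shares of £960,000: Ottilie and Gideon each take £960,000; Tobias's £960,000 share passes to Tobias's issue; Imani's £960,000 share passes to Imani's issue; Farrukh's £960,000 share passes to Farrukh's issue.
Tobias's share (£960,000) is divided into 2 shares of £480,000: Oskar and Harun each take £480,000.
Imani's share (£960,000) is divided into 3 shares of £320,000: Vidar, Pablo, and Fionn each take £320,000.
Farrukh's share (£960,000) passes entirely to Yara.

Harun receives £480,000.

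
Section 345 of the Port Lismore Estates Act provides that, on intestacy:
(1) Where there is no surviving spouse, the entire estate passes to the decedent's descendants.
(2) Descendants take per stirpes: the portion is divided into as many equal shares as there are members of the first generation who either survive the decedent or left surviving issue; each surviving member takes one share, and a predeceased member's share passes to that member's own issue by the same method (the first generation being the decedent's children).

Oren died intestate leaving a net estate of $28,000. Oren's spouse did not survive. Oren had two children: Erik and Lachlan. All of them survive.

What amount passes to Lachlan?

The entire $28,000 passes to the descendants.
That amount ($28,000) is divided into 2 shares of $14,000: Erik and Lachlan each take $14,000.

Lachlan receives $14,000.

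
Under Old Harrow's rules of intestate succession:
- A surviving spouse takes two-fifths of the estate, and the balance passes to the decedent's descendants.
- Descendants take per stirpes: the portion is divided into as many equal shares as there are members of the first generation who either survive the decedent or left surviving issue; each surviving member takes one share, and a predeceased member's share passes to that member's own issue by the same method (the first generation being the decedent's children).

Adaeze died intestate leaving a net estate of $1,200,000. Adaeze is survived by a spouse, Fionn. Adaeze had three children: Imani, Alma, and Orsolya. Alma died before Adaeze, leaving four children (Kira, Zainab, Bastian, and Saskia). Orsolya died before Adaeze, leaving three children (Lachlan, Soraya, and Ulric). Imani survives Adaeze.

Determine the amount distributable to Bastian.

Bastian receives $60,000.

Fionn takes two-fifths of $1,200,000 = $480,000. The remaining $720,000 passes to the descendants.
The descendants' portion ($720,000) is divided into 3 shares of $240,000: Imani takes $240,000; Alma's $240,000 share passes to Alma's issue; Orsolya's $240,000 share passes to Orsolya's issue.
Alma's share ($240,000) is divided into 4 shares of $60,000: Kira, Zainab, Bastian, and Saskia each take $60,000.
Orsolya's share ($240,000) is divided into 3 shares of $80,000: Lachlan, Soraya, and Ulric each take $80,000.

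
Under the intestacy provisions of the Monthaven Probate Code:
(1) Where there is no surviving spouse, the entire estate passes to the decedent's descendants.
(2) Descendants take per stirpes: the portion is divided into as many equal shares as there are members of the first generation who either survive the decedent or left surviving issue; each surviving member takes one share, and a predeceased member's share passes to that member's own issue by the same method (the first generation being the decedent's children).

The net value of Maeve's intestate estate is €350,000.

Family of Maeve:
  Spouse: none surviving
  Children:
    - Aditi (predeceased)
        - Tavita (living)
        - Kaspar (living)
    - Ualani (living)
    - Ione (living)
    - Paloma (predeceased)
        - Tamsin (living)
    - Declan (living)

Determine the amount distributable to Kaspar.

The entire €350,000 passes to the descendants.
That amount (€350,000) is divided into 5 shares of €70,000: Ualani, Ione, and Declan each take €70,000; Aditi's €70,000 share passes to Aditi's issue; Paloma's €70,000 share passes to Paloma's issue.
Aditi's share (€70,000) is divided into 2 shares of €35,000: Tavita and Kaspar each take €35,000.
Paloma's share (€70,000) passes entirely to Tamsin.

Kaspar receives €35,000.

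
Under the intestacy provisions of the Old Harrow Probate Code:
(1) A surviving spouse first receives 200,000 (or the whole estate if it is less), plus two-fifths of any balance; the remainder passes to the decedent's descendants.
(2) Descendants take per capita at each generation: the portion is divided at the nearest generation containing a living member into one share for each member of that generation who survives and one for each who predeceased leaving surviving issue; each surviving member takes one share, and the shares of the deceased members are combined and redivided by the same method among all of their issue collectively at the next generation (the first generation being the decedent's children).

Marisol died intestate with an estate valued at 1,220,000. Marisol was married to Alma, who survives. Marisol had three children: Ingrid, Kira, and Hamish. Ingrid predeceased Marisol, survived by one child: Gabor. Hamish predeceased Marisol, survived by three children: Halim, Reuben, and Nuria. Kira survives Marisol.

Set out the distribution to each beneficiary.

Alma: 608,000; Gabor: 102,000; Kira: 204,000; Halim: 102,000; Reuben: 102,000; Nuria: 102,000

Alma first takes 200,000, leaving a balance of 1,020,000. Alma then takes two-fifths of the balance (408,000), for a total of 608,000. The remaining 612,000 passes to the descendants.
The descendants' portion (612,000) is divided at the children's generation into 3 shares of 204,000. Kira takes 204,000. The 2 shares of the deceased (Ingrid and Hamish) are combined into a pool of 408,000.
That pool (408,000) is divided at the grandchildren's generation equally among Gabor, Halim, Reuben, and Nuria: 102,000 each.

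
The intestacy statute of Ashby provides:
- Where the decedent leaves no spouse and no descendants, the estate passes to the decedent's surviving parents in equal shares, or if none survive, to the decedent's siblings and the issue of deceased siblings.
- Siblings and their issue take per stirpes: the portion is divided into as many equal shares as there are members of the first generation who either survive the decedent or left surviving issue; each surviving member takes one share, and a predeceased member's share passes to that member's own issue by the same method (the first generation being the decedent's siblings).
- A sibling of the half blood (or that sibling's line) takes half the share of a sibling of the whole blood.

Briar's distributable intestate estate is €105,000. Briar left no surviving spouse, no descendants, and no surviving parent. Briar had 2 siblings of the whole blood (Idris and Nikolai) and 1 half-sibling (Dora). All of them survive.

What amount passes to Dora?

Dora receives €21,000.

The entire €105,000 passes to the siblings and their issue.
Counting each half-blood sibling's line as half a unit, there are 5/2 units in €105,000, so one unit is €42,000. Whole-blood lines (Idris and Nikolai) take €42,000 each; half-blood lines (Dora) take €21,000 each.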